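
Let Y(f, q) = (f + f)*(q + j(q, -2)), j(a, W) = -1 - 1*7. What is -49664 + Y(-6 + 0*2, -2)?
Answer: -49544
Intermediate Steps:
j(a, W) = -8 (j(a, W) = -1 - 7 = -8)
Y(f, q) = 2*f*(-8 + q) (Y(f, q) = (f + f)*(q - 8) = (2*f)*(-8 + q) = 2*f*(-8 + q))
-49664 + Y(-6 + 0*2, -2) = -49664 + 2*(-6 + 0*2)*(-8 - 2) = -49664 + 2*(-6 + 0)*(-10) = -49664 + 2*(-6)*(-10) = -49664 + 120 = -49544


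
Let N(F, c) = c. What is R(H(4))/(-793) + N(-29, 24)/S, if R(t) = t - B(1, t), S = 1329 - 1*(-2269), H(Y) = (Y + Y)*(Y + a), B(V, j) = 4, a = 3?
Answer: -6464/109739 ≈ -0.058903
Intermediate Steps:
H(Y) = 2*Y*(3 + Y) (H(Y) = (Y + Y)*(Y + 3) = (2*Y)*(3 + Y) = 2*Y*(3 + Y))
S = 3598 (S = 1329 + 2269 = 3598)
R(t) = -4 + t (R(t) = t - 1*4 = t - 4 = -4 + t)
R(H(4))/(-793) + N(-29, 24)/S = (-4 + 2*4*(3 + 4))/(-793) + 24/3598 = (-4 + 2*4*7)*(-1/793) + 24*(1/3598) = (-4 + 56)*(-1/793) + 12/1799 = 52*(-1/793) + 12/1799 = -4/61 + 12/1799 = -6464/109739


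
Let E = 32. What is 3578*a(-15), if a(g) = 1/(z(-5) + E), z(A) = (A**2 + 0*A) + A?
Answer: 1789/26 ≈ 68.808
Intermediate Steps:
z(A) = A + A**2 (z(A) = (A**2 + 0) + A = A**2 + A = A + A**2)
a(g) = 1/52 (a(g) = 1/(-5*(1 - 5) + 32) = 1/(-5*(-4) + 32) = 1/(20 + 32) = 1/52)
3578*a(-15) = 3578*(1/52) = 1789/26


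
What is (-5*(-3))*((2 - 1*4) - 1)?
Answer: -45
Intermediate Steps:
(-5*(-3))*((2 - 1*4) - 1) = 15*((2 - 4) - 1) = 15*(-2 - 1) = 15*(-3) = -45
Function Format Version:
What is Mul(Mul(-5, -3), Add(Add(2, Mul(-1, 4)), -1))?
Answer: -45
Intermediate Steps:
Mul(Mul(-5, -3), Add(Add(2, Mul(-1, 4)), -1)) = Mul(15, Add(Add(2, -4), -1)) = Mul(15, Add(-2, -1)) = Mul(15, -3) = -45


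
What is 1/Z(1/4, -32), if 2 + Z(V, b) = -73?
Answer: -1/75 ≈ -0.013333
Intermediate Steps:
Z(V, b) = -75 (Z(V, b) = -2 - 73 = -75)
1/Z(1/4, -32) = 1/(-75) = -1/75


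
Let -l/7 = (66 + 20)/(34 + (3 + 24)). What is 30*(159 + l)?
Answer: 272910/61 ≈ 4473.9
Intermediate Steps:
l = -602/61 (l = -7*(66 + 20)/(34 + (3 + 24)) = -602/(34 + 27) = -602/61 ≈ -9.8689)
30*(159 + l) = 30*(159 - 602/61) = 30*(9097/61) = 272910/61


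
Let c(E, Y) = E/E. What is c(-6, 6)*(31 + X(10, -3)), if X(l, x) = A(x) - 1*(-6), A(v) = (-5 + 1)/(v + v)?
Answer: 113/3 ≈ 37.667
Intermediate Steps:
c(E, Y) = 1
A(v) = -2/v (A(v) = -4*1/(2*v) = -2/v)
X(l, x) = 6 - 2/x (X(l, x) = -2/x - 1*(-6) = -2/x + 6 = 6 - 2/x)
c(-6, 6)*(31 + X(10, -3)) = 1*(31 + (6 - 2/(-3))) = 1*(31 + (6 - 2*(-⅓))) = 1*(31 + (6 + ⅔)) = 1*(31 + 20/3) = 1*(113/3) = 113/3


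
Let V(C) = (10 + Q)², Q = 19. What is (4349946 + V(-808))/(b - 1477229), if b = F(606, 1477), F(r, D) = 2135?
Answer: -4350787/1475094 ≈ -2.9495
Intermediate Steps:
b = 2135
V(C) = 841 (V(C) = (10 + 19)² = 29² = 841)
(4349946 + V(-808))/(b - 1477229) = (4349946 + 841)/(2135 - 1477229) = 4350787/(-1475094) = 4350787*(-1/1475094) = -4350787/1475094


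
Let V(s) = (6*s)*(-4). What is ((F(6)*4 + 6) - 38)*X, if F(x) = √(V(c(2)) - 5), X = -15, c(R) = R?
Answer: 480 - 60*I*√53 ≈ 480.0 - 436.81*I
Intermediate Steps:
V(s) = -24*s
F(x) = I*√53 (F(x) = √(-24*2 - 5) = √(-48 - 5) = √(-53) = I*√53)
((F(6)*4 + 6) - 38)*X = (((I*√53)*4 + 6) - 38)*(-15) = ((4*I*√53 + 6) - 38)*(-15) = ((6 + 4*I*√53) - 38)*(-15) = (-32 + 4*I*√53)*(-15) = 480 - 60*I*√53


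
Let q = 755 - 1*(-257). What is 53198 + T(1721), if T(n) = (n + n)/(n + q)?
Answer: 145393576/2733 ≈ 53199.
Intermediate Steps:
q = 1012 (q = 755 + 257 = 1012)
T(n) = 2*n/(1012 + n) (T(n) = (n + n)/(n + 1012) = (2*n)/(1012 + n) = 2*n/(1012 + n))
53198 + T(1721) = 53198 + 2*1721/(1012 + 1721) = 53198 + 2*1721/2733 = 53198 + 2*1721*(1/2733) = 53198 + 3442/2733 = 145393576/2733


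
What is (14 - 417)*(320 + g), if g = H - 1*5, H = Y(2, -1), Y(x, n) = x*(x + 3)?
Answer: -130975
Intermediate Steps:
Y(x, n) = x*(3 + x)
H = 10 (H = 2*(3 + 2) = 2*5 = 10)
g = 5 (g = 10 - 1*5 = 10 - 5 = 5)
(14 - 417)*(320 + g) = (14 - 417)*(320 + 5) = -403*325 = -130975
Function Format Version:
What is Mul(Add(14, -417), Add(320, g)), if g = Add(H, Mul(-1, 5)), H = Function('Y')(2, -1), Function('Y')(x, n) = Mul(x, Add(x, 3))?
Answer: -130975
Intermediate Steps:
Function('Y')(x, n) = Mul(x, Add(3, x))
H = 10 (H = Mul(2, Add(3, 2)) = Mul(2, 5) = 10)
g = 5 (g = Add(10, Mul(-1, 5)) = Add(10, -5) = 5)
Mul(Add(14, -417), Add(320, g)) = Mul(Add(14, -417), Add(320, 5)) = Mul(-403, 325) = -130975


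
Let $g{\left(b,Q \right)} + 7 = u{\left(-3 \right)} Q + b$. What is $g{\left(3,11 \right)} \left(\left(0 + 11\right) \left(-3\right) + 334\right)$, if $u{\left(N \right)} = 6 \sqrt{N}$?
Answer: $-1204 + 19866 i \sqrt{3} \approx -1204.0 + 34409.0 i$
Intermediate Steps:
$g{\left(b,Q \right)} = -7 + b + 6 i Q \sqrt{3}$ ($g{\left(b,Q \right)} = -7 + \left(6 \sqrt{-3} Q + b\right) = -7 + \left(6 i \sqrt{3} Q + b\right) = -7 + \left(6 i Q \sqrt{3} + b\right) = -7 + \left(b + 6 i Q \sqrt{3}\right) = -7 + b + 6 i Q \sqrt{3}$)
$g{\left(3,11 \right)} \left(\left(0 + 11\right) \left(-3\right) + 334\right) = \left(-7 + 3 + 6 i 11 \sqrt{3}\right) \left(\left(0 + 11\right) \left(-3\right) + 334\right) = \left(-7 + 3 + 66 i \sqrt{3}\right) \left(11 \left(-3\right) + 334\right) = \left(-4 + 66 i \sqrt{3}\right) \left(-33 + 334\right) = \left(-4 + 66 i \sqrt{3}\right) 301 = -1204 + 19866 i \sqrt{3}$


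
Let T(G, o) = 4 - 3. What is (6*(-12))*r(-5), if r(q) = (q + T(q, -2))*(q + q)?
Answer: -2880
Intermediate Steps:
T(G, o) = 1
r(q) = 2*q*(1 + q) (r(q) = (q + 1)*(q + q) = (1 + q)*(2*q) = 2*q*(1 + q))
(6*(-12))*r(-5) = (6*(-12))*(2*(-5)*(1 - 5)) = -144*(-5)*(-4) = -72*40 = -2880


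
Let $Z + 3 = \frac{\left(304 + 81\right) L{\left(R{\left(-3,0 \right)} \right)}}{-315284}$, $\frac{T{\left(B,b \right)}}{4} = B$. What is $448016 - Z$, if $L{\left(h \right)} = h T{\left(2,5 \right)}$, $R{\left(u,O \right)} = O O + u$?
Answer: $\frac{35313303289}{78821} \approx 4.4802 \cdot 10^{5}$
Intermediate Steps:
$T{\left(B,b \right)} = 4 B$
$R{\left(u,O \right)} = u + O^{2}$ ($R{\left(u,O \right)} = O^{2} + u = u + O^{2}$)
$L{\left(h \right)} = 8 h$ ($L{\left(h \right)} = h 4 \cdot 2 = h 8 = 8 h$)
$Z = - \frac{234153}{78821}$ ($Z = -3 + \frac{\left(304 + 81\right) 8 \left(-3 + 0^{2}\right)}{-315284} = -3 + 385 \cdot 8 \left(-3 + 0\right) \left(- \frac{1}{315284}\right) = -3 + 385 \cdot 8 \left(-3\right) \left(- \frac{1}{315284}\right) = -3 + 385 \left(-24\right) \left(- \frac{1}{315284}\right) = -3 - - \frac{2310}{78821} = -3 + \frac{2310}{78821} = - \frac{234153}{78821} \approx -2.9707$)
$448016 - Z = 448016 - - \frac{234153}{78821} = 448016 + \frac{234153}{78821} = \frac{35313303289}{78821}$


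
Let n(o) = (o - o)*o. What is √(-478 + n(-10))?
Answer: I*√478 ≈ 21.863*I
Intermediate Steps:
n(o) = 0 (n(o) = 0*o = 0)
√(-478 + n(-10)) = √(-478 + 0) = √(-478) = I*√478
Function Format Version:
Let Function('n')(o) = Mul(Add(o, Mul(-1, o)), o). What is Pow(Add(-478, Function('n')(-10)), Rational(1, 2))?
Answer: Mul(I, Pow(478, Rational(1, 2))) ≈ Mul(21.863, I)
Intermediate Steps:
Function('n')(o) = 0 (Function('n')(o) = Mul(0, o) = 0)
Pow(Add(-478, Function('n')(-10)), Rational(1, 2)) = Pow(Add(-478, 0), Rational(1, 2)) = Pow(-478, Rational(1, 2)) = Mul(I, Pow(478, Rational(1, 2)))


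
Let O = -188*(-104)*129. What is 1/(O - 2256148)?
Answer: 1/266060 ≈ 3.7585e-6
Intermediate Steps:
O = 2522208 (O = 19552*129 = 2522208)
1/(O - 2256148) = 1/(2522208 - 2256148) = 1/266060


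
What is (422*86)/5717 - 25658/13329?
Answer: 337049282/76201893 ≈ 4.4231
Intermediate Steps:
(422*86)/5717 - 25658/13329 = 36292*(1/5717) - 25658*1/13329 = 36292/5717 - 25658/13329 = 337049282/76201893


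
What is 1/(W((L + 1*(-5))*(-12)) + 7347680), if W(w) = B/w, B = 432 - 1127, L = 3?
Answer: 24/176343625 ≈ 1.3610e-7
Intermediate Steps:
B = -695
W(w) = -695/w
1/(W((L + 1*(-5))*(-12)) + 7347680) = 1/(-695*(-1/(12*(3 + 1*(-5)))) + 7347680) = 1/(-695*(-1/(12*(3 - 5))) + 7347680) = 1/(-695/((-2*(-12))) + 7347680) = 1/(-695/24 + 7347680) = 1/(176343625/24) = 24/176343625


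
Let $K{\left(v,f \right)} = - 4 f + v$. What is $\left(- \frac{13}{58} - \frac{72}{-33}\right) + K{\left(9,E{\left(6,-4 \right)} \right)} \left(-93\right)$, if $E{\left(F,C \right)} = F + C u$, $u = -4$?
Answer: $\frac{4688635}{638} \approx 7349.0$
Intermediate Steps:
$E{\left(F,C \right)} = F - 4 C$ ($E{\left(F,C \right)} = F + C \left(-4\right) = F - 4 C$)
$K{\left(v,f \right)} = v - 4 f$
$\left(- \frac{13}{58} - \frac{72}{-33}\right) + K{\left(9,E{\left(6,-4 \right)} \right)} \left(-93\right) = \left(- \frac{13}{58} - \frac{72}{-33}\right) + \left(9 - 4 \left(6 - -16\right)\right) \left(-93\right) = \left(\left(-13\right) \frac{1}{58} - - \frac{24}{11}\right) + \left(9 - 4 \left(6 + 16\right)\right) \left(-93\right) = \left(- \frac{13}{58} + \frac{24}{11}\right) + \left(9 - 88\right) \left(-93\right) = \frac{1249}{638} + \left(9 - 88\right) \left(-93\right) = \frac{1249}{638} - -7347 = \frac{1249}{638} + 7347 = \frac{4688635}{638}$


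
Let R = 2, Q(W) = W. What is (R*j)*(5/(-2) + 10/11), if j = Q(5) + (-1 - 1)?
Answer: -105/11 ≈ -9.5455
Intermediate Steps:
j = 3 (j = 5 + (-1 - 1) = 5 - 2 = 3)
(R*j)*(5/(-2) + 10/11) = (2*3)*(5/(-2) + 10/11) = 6*(5*(-½) + 10*(1/11)) = 6*(-5/2 + 10/11) = 6*(-35/22) = -105/11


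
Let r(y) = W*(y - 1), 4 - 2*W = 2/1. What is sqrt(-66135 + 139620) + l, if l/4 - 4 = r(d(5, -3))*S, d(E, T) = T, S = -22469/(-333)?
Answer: -354176/333 + 3*sqrt(8165) ≈ -792.51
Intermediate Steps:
S = 22469/333 (S = -22469*(-1/333) = 22469/333 ≈ 67.474)
W = 1 (W = 2 - 1/1 = 2 - 1 = 1)
r(y) = -1 + y (r(y) = 1*(y - 1) = 1*(-1 + y) = -1 + y)
l = -354176/333 (l = 16 + 4*((-1 - 3)*(22469/333)) = 16 + 4*(-4*22469/333) = 16 + 4*(-89876/333) = 16 - 359504/333 = -354176/333 ≈ -1063.6)
sqrt(-66135 + 139620) + l = sqrt(-66135 + 139620) - 354176/333 = sqrt(73485) - 354176/333 = 3*sqrt(8165) - 354176/333 = -354176/333 + 3*sqrt(8165)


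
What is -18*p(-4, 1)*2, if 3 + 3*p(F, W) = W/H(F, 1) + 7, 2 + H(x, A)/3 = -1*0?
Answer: -46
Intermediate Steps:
H(x, A) = -6 (H(x, A) = -6 + 3*(-1*0) = -6 + 3*0 = -6 + 0 = -6)
p(F, W) = 4/3 - W/18 (p(F, W) = -1 + (W/(-6) + 7)/3 = -1 + (-W/6 + 7)/3 = -1 + (7 - W/6)/3 = -1 + (7/3 - W/18) = 4/3 - W/18)
-18*p(-4, 1)*2 = -18*(4/3 - 1/18*1)*2 = -18*(4/3 - 1/18)*2 = -18*23/18*2 = -23*2 = -46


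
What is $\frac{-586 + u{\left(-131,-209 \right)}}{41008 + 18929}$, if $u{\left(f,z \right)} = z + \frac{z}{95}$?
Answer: $- \frac{3986}{299685} \approx -0.013301$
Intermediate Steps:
$u{\left(f,z \right)} = \frac{96 z}{95}$ ($u{\left(f,z \right)} = z + z \frac{1}{95} = z + \frac{z}{95} = \frac{96 z}{95}$)
$\frac{-586 + u{\left(-131,-209 \right)}}{41008 + 18929} = \frac{-586 + \frac{96}{95} \left(-209\right)}{41008 + 18929} = \frac{-586 - \frac{1056}{5}}{59937} = \left(- \frac{3986}{5}\right) \frac{1}{59937} = - \frac{3986}{299685}$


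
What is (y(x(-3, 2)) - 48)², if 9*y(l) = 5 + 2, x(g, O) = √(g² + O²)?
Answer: 180625/81 ≈ 2229.9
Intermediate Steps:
x(g, O) = √(O² + g²)
y(l) = 7/9 (y(l) = (5 + 2)/9 = (⅑)*7 = 7/9)
(y(x(-3, 2)) - 48)² = (7/9 - 48)² = (-425/9)² = 180625/81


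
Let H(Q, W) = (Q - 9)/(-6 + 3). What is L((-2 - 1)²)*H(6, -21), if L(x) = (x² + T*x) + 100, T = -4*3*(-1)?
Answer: 289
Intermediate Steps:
T = 12 (T = -12*(-1) = 12)
H(Q, W) = 3 - Q/3 (H(Q, W) = (-9 + Q)/(-3) = (-9 + Q)*(-⅓) = 3 - Q/3)
L(x) = 100 + x² + 12*x (L(x) = (x² + 12*x) + 100 = 100 + x² + 12*x)
L((-2 - 1)²)*H(6, -21) = (100 + ((-2 - 1)²)² + 12*(-2 - 1)²)*(3 - ⅓*6) = (100 + ((-3)²)² + 12*(-3)²)*(3 - 2) = (100 + 9² + 12*9)*1 = (100 + 81 + 108)*1 = 289*1 = 289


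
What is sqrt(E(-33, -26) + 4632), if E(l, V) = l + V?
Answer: sqrt(4573) ≈ 67.624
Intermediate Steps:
E(l, V) = V + l
sqrt(E(-33, -26) + 4632) = sqrt((-26 - 33) + 4632) = sqrt(-59 + 4632) = sqrt(4573)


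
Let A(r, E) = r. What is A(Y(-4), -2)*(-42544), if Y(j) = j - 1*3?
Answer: 297808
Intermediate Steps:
Y(j) = -3 + j (Y(j) = j - 3 = -3 + j)
A(Y(-4), -2)*(-42544) = (-3 - 4)*(-42544) = -7*(-42544) = 297808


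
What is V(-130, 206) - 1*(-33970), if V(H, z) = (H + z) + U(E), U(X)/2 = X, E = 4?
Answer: 34054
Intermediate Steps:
U(X) = 2*X
V(H, z) = 8 + H + z (V(H, z) = (H + z) + 2*4 = (H + z) + 8 = 8 + H + z)
V(-130, 206) - 1*(-33970) = (8 - 130 + 206) - 1*(-33970) = 84 + 33970 = 34054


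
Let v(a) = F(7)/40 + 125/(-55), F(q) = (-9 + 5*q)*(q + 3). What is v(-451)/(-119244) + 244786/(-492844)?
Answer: -4865224195/9794781656 ≈ -0.49672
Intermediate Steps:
F(q) = (-9 + 5*q)*(3 + q)
v(a) = 93/22 (v(a) = (-27 + 5*7**2 + 6*7)/40 + 125/(-55) = (-27 + 5*49 + 42)*(1/40) + 125*(-1/55) = (-27 + 245 + 42)*(1/40) - 25/11 = 260*(1/40) - 25/11 = 13/2 - 25/11 = 93/22)
v(-451)/(-119244) + 244786/(-492844) = (93/22)/(-119244) + 244786/(-492844) = (93/22)*(-1/119244) + 244786*(-1/492844) = -31/874456 - 122393/246422 = -4865224195/9794781656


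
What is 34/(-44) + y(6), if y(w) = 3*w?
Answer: 379/22 ≈ 17.227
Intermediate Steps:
34/(-44) + y(6) = 34/(-44) + 3*6 = 34*(-1/44) + 18 = -17/22 + 18 = 379/22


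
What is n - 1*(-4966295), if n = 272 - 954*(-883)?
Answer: 5808949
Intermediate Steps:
n = 842654 (n = 272 + 842382 = 842654)
n - 1*(-4966295) = 842654 - 1*(-4966295) = 842654 + 4966295 = 5808949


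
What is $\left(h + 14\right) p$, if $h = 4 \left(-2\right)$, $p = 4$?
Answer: $24$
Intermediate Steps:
$h = -8$
$\left(h + 14\right) p = \left(-8 + 14\right) 4 = 6 \cdot 4 = 24$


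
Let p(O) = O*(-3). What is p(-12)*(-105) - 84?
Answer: -3864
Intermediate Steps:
p(O) = -3*O
p(-12)*(-105) - 84 = -3*(-12)*(-105) - 84 = 36*(-105) - 84 = -3780 - 84 = -3864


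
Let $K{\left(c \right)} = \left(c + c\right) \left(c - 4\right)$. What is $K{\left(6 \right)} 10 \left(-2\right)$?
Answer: $-480$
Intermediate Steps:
$K{\left(c \right)} = 2 c \left(-4 + c\right)$
$K{\left(6 \right)} 10 \left(-2\right) = 2 \cdot 6 \left(-4 + 6\right) 10 \left(-2\right) = 2 \cdot 6 \cdot 2 \cdot 10 \left(-2\right) = 24 \cdot 10 \left(-2\right) = 240 \left(-2\right) = -480$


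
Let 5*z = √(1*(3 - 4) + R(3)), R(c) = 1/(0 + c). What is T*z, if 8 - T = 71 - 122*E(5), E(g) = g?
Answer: 547*I*√6/15 ≈ 89.325*I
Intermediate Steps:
R(c) = 1/c
z = I*√6/15 (z = √(1*(3 - 4) + 1/3)/5 = √(1*(-1) + ⅓)/5 = √(-1 + ⅓)/5 = √(-⅔)/5 = (I*√6/3)/5 = I*√6/15 ≈ 0.1633*I)
T = 547 (T = 8 - (71 - 122*5) = 8 - (71 - 610) = 8 - 1*(-539) = 8 + 539 = 547)
T*z = 547*(I*√6/15) = 547*I*√6/15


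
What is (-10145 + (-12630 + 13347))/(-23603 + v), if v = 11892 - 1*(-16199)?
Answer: -2357/1122 ≈ -2.1007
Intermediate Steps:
v = 28091 (v = 11892 + 16199 = 28091)
(-10145 + (-12630 + 13347))/(-23603 + v) = (-10145 + (-12630 + 13347))/(-23603 + 28091) = (-10145 + 717)/4488 = -9428*1/4488 = -2357/1122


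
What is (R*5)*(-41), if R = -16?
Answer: 3280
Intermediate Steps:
(R*5)*(-41) = -16*5*(-41) = -80*(-41) = 3280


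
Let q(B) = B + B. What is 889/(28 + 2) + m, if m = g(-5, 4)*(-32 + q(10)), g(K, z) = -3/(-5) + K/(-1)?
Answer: -1127/30 ≈ -37.567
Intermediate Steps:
g(K, z) = ⅗ - K (g(K, z) = -3*(-⅕) + K*(-1) = ⅗ - K)
q(B) = 2*B
m = -336/5 (m = (⅗ - 1*(-5))*(-32 + 2*10) = (⅗ + 5)*(-32 + 20) = (28/5)*(-12) = -336/5 ≈ -67.200)
889/(28 + 2) + m = 889/(28 + 2) - 336/5 = 889/30 - 336/5 = -1127/30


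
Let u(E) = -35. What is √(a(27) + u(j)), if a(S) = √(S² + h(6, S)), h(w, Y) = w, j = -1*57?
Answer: √(-35 + 7*√15) ≈ 2.8088*I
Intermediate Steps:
j = -57
a(S) = √(6 + S²) (a(S) = √(S² + 6) = √(6 + S²))
√(a(27) + u(j)) = √(√(6 + 27²) - 35) = √(√(6 + 729) - 35) = √(√735 - 35) = √(7*√15 - 35) = √(-35 + 7*√15)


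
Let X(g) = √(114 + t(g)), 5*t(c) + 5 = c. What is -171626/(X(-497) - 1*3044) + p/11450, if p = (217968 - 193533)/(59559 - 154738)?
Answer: 20333687698038977/360642787923390 + 12259*√85/1654629 ≈ 56.450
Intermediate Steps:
t(c) = -1 + c/5
p = -24435/95179 (p = 24435/(-95179) = 24435*(-1/95179) = -24435/95179 ≈ -0.25673)
X(g) = √(113 + g/5) (X(g) = √(114 + (-1 + g/5)) = √(113 + g/5))
-171626/(X(-497) - 1*3044) + p/11450 = -171626/(√(2825 + 5*(-497))/5 - 1*3044) - 24435/95179/11450 = -171626/(√(2825 - 2485)/5 - 3044) - 24435/95179*1/11450 = -171626/(√340/5 - 3044) - 4887/217959910 = -171626/((2*√85)/5 - 3044) - 4887/217959910 = -171626/(2*√85/5 - 3044) - 4887/217959910 = -171626/(-3044 + 2*√85/5) - 4887/217959910 = -4887/217959910 - 171626/(-3044 + 2*√85/5)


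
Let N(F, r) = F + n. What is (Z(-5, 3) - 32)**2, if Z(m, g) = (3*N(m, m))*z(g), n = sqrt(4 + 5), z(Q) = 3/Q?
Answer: 1444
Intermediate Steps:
n = 3 (n = sqrt(9) = 3)
N(F, r) = 3 + F (N(F, r) = F + 3 = 3 + F)
Z(m, g) = 3*(9 + 3*m)/g (Z(m, g) = (3*(3 + m))*(3/g) = (9 + 3*m)*(3/g) = 3*(9 + 3*m)/g)
(Z(-5, 3) - 32)**2 = (9*(3 - 5)/3 - 32)**2 = (9*(1/3)*(-2) - 32)**2 = (-6 - 32)**2 = (-38)**2 = 1444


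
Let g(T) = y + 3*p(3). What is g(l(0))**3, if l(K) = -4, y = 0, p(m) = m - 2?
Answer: 27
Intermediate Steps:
p(m) = -2 + m
g(T) = 3 (g(T) = 0 + 3*(-2 + 3) = 0 + 3*1 = 0 + 3 = 3)
g(l(0))**3 = 3**3 = 27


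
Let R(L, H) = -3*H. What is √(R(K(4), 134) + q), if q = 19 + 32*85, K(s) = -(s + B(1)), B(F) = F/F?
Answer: √2337 ≈ 48.343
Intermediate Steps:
B(F) = 1
K(s) = -1 - s (K(s) = -(s + 1) = -(1 + s) = -1 - s)
q = 2739 (q = 19 + 2720 = 2739)
√(R(K(4), 134) + q) = √(-3*134 + 2739) = √(-402 + 2739) = √2337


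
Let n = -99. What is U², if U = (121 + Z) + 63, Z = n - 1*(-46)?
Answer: 17161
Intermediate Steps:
Z = -53 (Z = -99 - 1*(-46) = -99 + 46 = -53)
U = 131 (U = (121 - 53) + 63 = 68 + 63 = 131)
U² = 131² = 17161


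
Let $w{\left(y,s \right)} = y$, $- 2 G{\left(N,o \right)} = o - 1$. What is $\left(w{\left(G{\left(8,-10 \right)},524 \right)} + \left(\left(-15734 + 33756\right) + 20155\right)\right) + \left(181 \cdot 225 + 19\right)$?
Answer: $\frac{157853}{2} \approx 78927.0$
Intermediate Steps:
$G{\left(N,o \right)} = \frac{1}{2} - \frac{o}{2}$ ($G{\left(N,o \right)} = - \frac{o - 1}{2} = - \frac{-1 + o}{2} = \frac{1}{2} - \frac{o}{2}$)
$\left(w{\left(G{\left(8,-10 \right)},524 \right)} + \left(\left(-15734 + 33756\right) + 20155\right)\right) + \left(181 \cdot 225 + 19\right) = \left(\left(\frac{1}{2} - -5\right) + \left(\left(-15734 + 33756\right) + 20155\right)\right) + \left(181 \cdot 225 + 19\right) = \left(\left(\frac{1}{2} + 5\right) + \left(18022 + 20155\right)\right) + \left(40725 + 19\right) = \left(\frac{11}{2} + 38177\right) + 40744 = \frac{76365}{2} + 40744 = \frac{157853}{2}$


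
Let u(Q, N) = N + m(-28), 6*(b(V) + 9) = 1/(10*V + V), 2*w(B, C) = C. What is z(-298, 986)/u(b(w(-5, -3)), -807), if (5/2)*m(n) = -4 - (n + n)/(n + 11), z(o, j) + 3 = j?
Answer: -83555/68843 ≈ -1.2137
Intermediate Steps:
w(B, C) = C/2
z(o, j) = -3 + j
b(V) = -9 + 1/(66*V) (b(V) = -9 + 1/(6*(10*V + V)) = -9 + 1/(6*((11*V))) = -9 + (1/(11*V))/6 = -9 + 1/(66*V))
m(n) = -8/5 - 4*n/(5*(11 + n)) (m(n) = 2*(-4 - (n + n)/(n + 11))/5 = 2*(-4 - 2*n/(11 + n))/5 = -8/5 - 4*n/(5*(11 + n)))
u(Q, N) = -248/85 + N (u(Q, N) = N + 4*(-22 - 3*(-28))/(5*(11 - 28)) = N + (4/5)*(-22 + 84)/(-17) = N + (4/5)*(-1/17)*62 = N - 248/85 = -248/85 + N)
z(-298, 986)/u(b(w(-5, -3)), -807) = (-3 + 986)/(-248/85 - 807) = 983/(-68843/85) = 983*(-85/68843) = -83555/68843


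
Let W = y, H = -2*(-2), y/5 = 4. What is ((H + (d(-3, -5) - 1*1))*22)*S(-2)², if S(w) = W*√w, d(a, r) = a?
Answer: 0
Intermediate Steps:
y = 20 (y = 5*4 = 20)
H = 4
W = 20
S(w) = 20*√w
((H + (d(-3, -5) - 1*1))*22)*S(-2)² = ((4 + (-3 - 1*1))*22)*(20*√(-2))² = ((4 + (-3 - 1))*22)*(20*(I*√2))² = ((4 - 4)*22)*(20*I*√2)² = (0*22)*(-800) = 0*(-800) = 0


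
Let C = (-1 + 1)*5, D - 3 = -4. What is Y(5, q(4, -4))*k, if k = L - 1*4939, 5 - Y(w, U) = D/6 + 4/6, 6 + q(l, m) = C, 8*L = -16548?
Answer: -126135/4 ≈ -31534.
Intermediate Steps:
L = -4137/2 (L = (1/8)*(-16548) = -4137/2 ≈ -2068.5)
D = -1 (D = 3 - 4 = -1)
C = 0 (C = 0*5 = 0)
q(l, m) = -6 (q(l, m) = -6 + 0 = -6)
Y(w, U) = 9/2 (Y(w, U) = 5 - (-1/6 + 4/6) = 5 - (-1*1/6 + 4*(1/6)) = 5 - (-1/6 + 2/3) = 5 - 1*1/2 = 5 - 1/2 = 9/2)
k = -14015/2 (k = -4137/2 - 1*4939 = -4137/2 - 4939 = -14015/2 ≈ -7007.5)
Y(5, q(4, -4))*k = (9/2)*(-14015/2) = -126135/4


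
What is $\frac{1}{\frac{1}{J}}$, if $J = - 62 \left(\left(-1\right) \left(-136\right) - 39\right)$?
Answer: $-6014$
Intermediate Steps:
$J = -6014$ ($J = - 62 \left(136 - 39\right) = \left(-62\right) 97 = -6014$)
$\frac{1}{\frac{1}{J}} = \frac{1}{\frac{1}{-6014}} = \frac{1}{- \frac{1}{6014}} = -6014$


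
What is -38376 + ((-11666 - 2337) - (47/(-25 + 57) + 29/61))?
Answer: -102247603/1952 ≈ -52381.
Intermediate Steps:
-38376 + ((-11666 - 2337) - (47/(-25 + 57) + 29/61)) = -38376 + (-14003 - (47/32 + 29*(1/61))) = -38376 + (-14003 - ((1/32)*47 + 29/61)) = -38376 + (-14003 - (47/32 + 29/61)) = -38376 + (-14003 - 1*3795/1952) = -38376 + (-14003 - 3795/1952) = -38376 - 27337651/1952 = -102247603/1952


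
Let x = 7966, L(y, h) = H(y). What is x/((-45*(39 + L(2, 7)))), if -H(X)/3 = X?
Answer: -7966/1485 ≈ -5.3643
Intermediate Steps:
H(X) = -3*X
L(y, h) = -3*y
x/((-45*(39 + L(2, 7)))) = 7966/((-45*(39 - 3*2))) = 7966/((-45*(39 - 6))) = 7966/((-45*33)) = 7966/(-1485) = 7966*(-1/1485) = -7966/1485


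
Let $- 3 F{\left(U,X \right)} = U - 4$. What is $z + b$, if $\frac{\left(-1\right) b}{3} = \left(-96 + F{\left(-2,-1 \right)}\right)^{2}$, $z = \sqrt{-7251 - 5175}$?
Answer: $-26508 + i \sqrt{12426} \approx -26508.0 + 111.47 i$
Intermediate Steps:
$F{\left(U,X \right)} = \frac{4}{3} - \frac{U}{3}$ ($F{\left(U,X \right)} = - \frac{U - 4}{3} = - \frac{-4 + U}{3} = \frac{4}{3} - \frac{U}{3}$)
$z = i \sqrt{12426}$ ($z = \sqrt{-12426} = i \sqrt{12426} \approx 111.47 i$)
$b = -26508$ ($b = - 3 \left(-96 + \left(\frac{4}{3} - - \frac{2}{3}\right)\right)^{2} = - 3 \left(-96 + \left(\frac{4}{3} + \frac{2}{3}\right)\right)^{2} = - 3 \left(-96 + 2\right)^{2} = - 3 \left(-94\right)^{2} = \left(-3\right) 8836 = -26508$)
$z + b = i \sqrt{12426} - 26508 = -26508 + i \sqrt{12426}$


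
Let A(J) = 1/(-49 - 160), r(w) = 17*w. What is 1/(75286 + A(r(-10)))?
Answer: 209/15734773 ≈ 1.3283e-5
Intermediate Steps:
A(J) = -1/209 (A(J) = 1/(-209) = -1/209)
1/(75286 + A(r(-10))) = 1/(75286 - 1/209) = 1/(15734773/209) = 209/15734773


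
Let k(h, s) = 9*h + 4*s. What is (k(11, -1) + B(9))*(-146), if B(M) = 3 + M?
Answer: -15622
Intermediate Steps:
k(h, s) = 4*s + 9*h
(k(11, -1) + B(9))*(-146) = ((4*(-1) + 9*11) + (3 + 9))*(-146) = ((-4 + 99) + 12)*(-146) = (95 + 12)*(-146) = 107*(-146) = -15622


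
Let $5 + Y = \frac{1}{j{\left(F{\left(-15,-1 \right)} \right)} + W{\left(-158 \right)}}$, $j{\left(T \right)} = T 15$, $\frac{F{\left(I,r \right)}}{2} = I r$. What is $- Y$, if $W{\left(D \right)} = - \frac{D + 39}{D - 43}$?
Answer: $\frac{451454}{90331} \approx 4.9978$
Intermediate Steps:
$F{\left(I,r \right)} = 2 I r$
$j{\left(T \right)} = 15 T$
$W{\left(D \right)} = - \frac{39 + D}{-43 + D}$
$Y = - \frac{451454}{90331}$ ($Y = -5 + \frac{1}{15 \cdot 2 \left(-15\right) \left(-1\right) + \frac{-39 - -158}{-43 - 158}} = -5 + \frac{1}{15 \cdot 30 + \frac{-39 + 158}{-201}} = -5 + \frac{1}{450 - \frac{119}{201}} = -5 + \frac{1}{\frac{90331}{201}} = -5 + \frac{201}{90331} = - \frac{451454}{90331} \approx -4.9978$)
$- Y = \left(-1\right) \left(- \frac{451454}{90331}\right) = \frac{451454}{90331}$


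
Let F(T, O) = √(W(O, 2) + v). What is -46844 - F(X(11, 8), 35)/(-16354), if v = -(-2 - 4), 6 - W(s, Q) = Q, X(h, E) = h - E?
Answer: -46844 + √10/16354 ≈ -46844.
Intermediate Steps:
W(s, Q) = 6 - Q
v = 6 (v = -1*(-6) = 6)
F(T, O) = √10 (F(T, O) = √((6 - 1*2) + 6) = √((6 - 2) + 6) = √(4 + 6) = √10)
-46844 - F(X(11, 8), 35)/(-16354) = -46844 - √10/(-16354) = -46844 - √10*(-1)/16354 = -46844 - (-1)*√10/16354 = -46844 + √10/16354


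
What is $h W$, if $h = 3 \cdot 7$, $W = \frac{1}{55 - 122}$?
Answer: $- \frac{21}{67} \approx -0.31343$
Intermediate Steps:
$W = - \frac{1}{67}$ ($W = \frac{1}{-67} = - \frac{1}{67} \approx -0.014925$)
$h = 21$
$h W = 21 \left(- \frac{1}{67}\right) = - \frac{21}{67}$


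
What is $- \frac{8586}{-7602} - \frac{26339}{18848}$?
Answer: $- \frac{6400025}{23880416} \approx -0.268$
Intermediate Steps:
$- \frac{8586}{-7602} - \frac{26339}{18848} = \left(-8586\right) \left(- \frac{1}{7602}\right) - \frac{26339}{18848} = \frac{1431}{1267} - \frac{26339}{18848} = - \frac{6400025}{23880416}$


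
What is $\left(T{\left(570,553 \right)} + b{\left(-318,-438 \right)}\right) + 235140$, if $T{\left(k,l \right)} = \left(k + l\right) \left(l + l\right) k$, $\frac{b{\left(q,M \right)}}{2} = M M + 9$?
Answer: $708580506$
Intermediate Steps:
$b{\left(q,M \right)} = 18 + 2 M^{2}$ ($b{\left(q,M \right)} = 2 \left(M M + 9\right) = 2 \left(M^{2} + 9\right) = 2 \left(9 + M^{2}\right) = 18 + 2 M^{2}$)
$T{\left(k,l \right)} = 2 k l \left(k + l\right)$ ($T{\left(k,l \right)} = \left(k + l\right) 2 l k = \left(k + l\right) 2 k l = 2 k l \left(k + l\right)$)
$\left(T{\left(570,553 \right)} + b{\left(-318,-438 \right)}\right) + 235140 = \left(2 \cdot 570 \cdot 553 \left(570 + 553\right) + \left(18 + 2 \left(-438\right)^{2}\right)\right) + 235140 = \left(2 \cdot 570 \cdot 553 \cdot 1123 + \left(18 + 2 \cdot 191844\right)\right) + 235140 = \left(707961660 + \left(18 + 383688\right)\right) + 235140 = \left(707961660 + 383706\right) + 235140 = 708345366 + 235140 = 708580506$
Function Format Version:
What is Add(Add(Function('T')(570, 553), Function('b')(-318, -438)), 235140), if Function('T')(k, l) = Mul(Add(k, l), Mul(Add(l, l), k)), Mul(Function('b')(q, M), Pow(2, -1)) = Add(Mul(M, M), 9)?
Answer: 708580506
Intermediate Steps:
Function('b')(q, M) = Add(18, Mul(2, Pow(M, 2))) (Function('b')(q, M) = Mul(2, Add(Mul(M, M), 9)) = Mul(2, Add(Pow(M, 2), 9)) = Mul(2, Add(9, Pow(M, 2))) = Add(18, Mul(2, Pow(M, 2))))
Function('T')(k, l) = Mul(2, k, l, Add(k, l)) (Function('T')(k, l) = Mul(Add(k, l), Mul(Mul(2, l), k)) = Mul(Add(k, l), Mul(2, k, l)) = Mul(2, k, l, Add(k, l)))
Add(Add(Function('T')(570, 553), Function('b')(-318, -438)), 235140) = Add(Add(Mul(2, 570, 553, Add(570, 553)), Add(18, Mul(2, Pow(-438, 2)))), 235140) = Add(Add(Mul(2, 570, 553, 1123), Add(18, Mul(2, 191844))), 235140) = Add(Add(707961660, Add(18, 383688)), 235140) = Add(Add(707961660, 383706), 235140) = Add(708345366, 235140) = 708580506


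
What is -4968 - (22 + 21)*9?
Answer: -5355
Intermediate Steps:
-4968 - (22 + 21)*9 = -4968 - 43*9 = -4968 - 1*387 = -4968 - 387 = -5355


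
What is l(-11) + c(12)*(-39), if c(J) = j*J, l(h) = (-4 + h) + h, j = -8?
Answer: 3718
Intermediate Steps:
l(h) = -4 + 2*h
c(J) = -8*J
l(-11) + c(12)*(-39) = (-4 + 2*(-11)) - 8*12*(-39) = (-4 - 22) - 96*(-39) = -26 + 3744 = 3718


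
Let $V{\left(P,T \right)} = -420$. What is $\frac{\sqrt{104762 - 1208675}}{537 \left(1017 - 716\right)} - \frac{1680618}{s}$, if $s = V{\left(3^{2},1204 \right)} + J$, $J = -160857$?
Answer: $\frac{560206}{53759} + \frac{i \sqrt{122657}}{53879} \approx 10.421 + 0.0065002 i$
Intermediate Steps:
$s = -161277$ ($s = -420 - 160857 = -161277$)
$\frac{\sqrt{104762 - 1208675}}{537 \left(1017 - 716\right)} - \frac{1680618}{s} = \frac{\sqrt{104762 - 1208675}}{537 \left(1017 - 716\right)} - \frac{1680618}{-161277} = \frac{\sqrt{-1103913}}{537 \cdot 301} - - \frac{560206}{53759} = \frac{3 i \sqrt{122657}}{161637} + \frac{560206}{53759} = 3 i \sqrt{122657} \cdot \frac{1}{161637} + \frac{560206}{53759} = \frac{i \sqrt{122657}}{53879} + \frac{560206}{53759} = \frac{560206}{53759} + \frac{i \sqrt{122657}}{53879}$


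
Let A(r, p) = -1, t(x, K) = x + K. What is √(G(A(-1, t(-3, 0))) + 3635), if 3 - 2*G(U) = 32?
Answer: √14482/2 ≈ 60.171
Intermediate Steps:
t(x, K) = K + x
G(U) = -29/2 (G(U) = 3/2 - ½*32 = 3/2 - 16 = -29/2)
√(G(A(-1, t(-3, 0))) + 3635) = √(-29/2 + 3635) = √(7241/2) = √14482/2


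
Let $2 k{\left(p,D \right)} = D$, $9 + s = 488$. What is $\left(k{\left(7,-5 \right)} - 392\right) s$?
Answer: $- \frac{377931}{2} \approx -1.8897 \cdot 10^{5}$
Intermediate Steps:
$s = 479$ ($s = -9 + 488 = 479$)
$k{\left(p,D \right)} = \frac{D}{2}$
$\left(k{\left(7,-5 \right)} - 392\right) s = \left(\frac{1}{2} \left(-5\right) - 392\right) 479 = \left(- \frac{5}{2} - 392\right) 479 = \left(- \frac{789}{2}\right) 479 = - \frac{377931}{2}$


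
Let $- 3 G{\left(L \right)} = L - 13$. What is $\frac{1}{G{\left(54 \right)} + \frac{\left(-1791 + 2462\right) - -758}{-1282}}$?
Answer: $- \frac{3846}{56849} \approx -0.067653$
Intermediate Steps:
$G{\left(L \right)} = \frac{13}{3} - \frac{L}{3}$ ($G{\left(L \right)} = - \frac{L - 13}{3} = - \frac{-13 + L}{3} = \frac{13}{3} - \frac{L}{3}$)
$\frac{1}{G{\left(54 \right)} + \frac{\left(-1791 + 2462\right) - -758}{-1282}} = \frac{1}{\left(\frac{13}{3} - 18\right) + \frac{\left(-1791 + 2462\right) - -758}{-1282}} = \frac{1}{\left(\frac{13}{3} - 18\right) + \left(671 + 758\right) \left(- \frac{1}{1282}\right)} = \frac{1}{- \frac{41}{3} + 1429 \left(- \frac{1}{1282}\right)} = \frac{1}{- \frac{41}{3} - \frac{1429}{1282}} = \frac{1}{- \frac{56849}{3846}} = - \frac{3846}{56849}$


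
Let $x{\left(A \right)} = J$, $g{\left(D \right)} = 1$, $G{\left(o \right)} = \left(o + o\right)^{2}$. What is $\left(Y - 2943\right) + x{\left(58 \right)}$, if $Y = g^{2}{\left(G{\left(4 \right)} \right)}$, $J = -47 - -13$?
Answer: $-2976$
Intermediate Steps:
$G{\left(o \right)} = 4 o^{2}$ ($G{\left(o \right)} = \left(2 o\right)^{2} = 4 o^{2}$)
$J = -34$ ($J = -47 + 13 = -34$)
$Y = 1$ ($Y = 1^{2} = 1$)
$x{\left(A \right)} = -34$
$\left(Y - 2943\right) + x{\left(58 \right)} = \left(1 - 2943\right) - 34 = -2942 - 34 = -2976$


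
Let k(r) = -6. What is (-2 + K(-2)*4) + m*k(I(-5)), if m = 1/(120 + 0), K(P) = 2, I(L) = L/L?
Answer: 119/20 ≈ 5.9500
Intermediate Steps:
I(L) = 1
m = 1/120 ≈ 0.0083333
(-2 + K(-2)*4) + m*k(I(-5)) = (-2 + 2*4) + (1/120)*(-6) = (-2 + 8) - 1/20 = 6 - 1/20 = 119/20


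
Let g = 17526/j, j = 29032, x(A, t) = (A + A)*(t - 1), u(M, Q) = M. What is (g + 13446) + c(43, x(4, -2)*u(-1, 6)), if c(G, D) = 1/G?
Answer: 8393223173/624188 ≈ 13447.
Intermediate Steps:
x(A, t) = 2*A*(-1 + t) (x(A, t) = (2*A)*(-1 + t) = 2*A*(-1 + t))
g = 8763/14516 (g = 17526/29032 = 17526*(1/29032) = 8763/14516 ≈ 0.60368)
(g + 13446) + c(43, x(4, -2)*u(-1, 6)) = (8763/14516 + 13446) + 1/43 = 195190899/14516 + 1/43 = 8393223173/624188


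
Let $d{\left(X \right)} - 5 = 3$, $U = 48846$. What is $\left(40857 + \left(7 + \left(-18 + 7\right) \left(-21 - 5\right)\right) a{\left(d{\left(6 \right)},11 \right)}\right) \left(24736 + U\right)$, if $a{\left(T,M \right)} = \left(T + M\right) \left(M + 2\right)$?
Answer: $8331542696$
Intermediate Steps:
$d{\left(X \right)} = 8$ ($d{\left(X \right)} = 5 + 3 = 8$)
$a{\left(T,M \right)} = \left(2 + M\right) \left(M + T\right)$ ($a{\left(T,M \right)} = \left(M + T\right) \left(2 + M\right) = \left(2 + M\right) \left(M + T\right)$)
$\left(40857 + \left(7 + \left(-18 + 7\right) \left(-21 - 5\right)\right) a{\left(d{\left(6 \right)},11 \right)}\right) \left(24736 + U\right) = \left(40857 + \left(7 + \left(-18 + 7\right) \left(-21 - 5\right)\right) \left(11^{2} + 2 \cdot 11 + 2 \cdot 8 + 11 \cdot 8\right)\right) \left(24736 + 48846\right) = \left(40857 + \left(7 - -286\right) \left(121 + 22 + 16 + 88\right)\right) 73582 = \left(40857 + \left(7 + 286\right) 247\right) 73582 = \left(40857 + 293 \cdot 247\right) 73582 = \left(40857 + 72371\right) 73582 = 113228 \cdot 73582 = 8331542696$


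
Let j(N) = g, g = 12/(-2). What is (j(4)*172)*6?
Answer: -6192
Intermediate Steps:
g = -6 (g = 12*(-½) = -6)
j(N) = -6
(j(4)*172)*6 = -6*172*6 = -1032*6 = -6192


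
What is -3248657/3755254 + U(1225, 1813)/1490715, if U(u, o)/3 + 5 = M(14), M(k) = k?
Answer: -538080036433/622001496290 ≈ -0.86508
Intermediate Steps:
U(u, o) = 27 (U(u, o) = -15 + 3*14 = -15 + 42 = 27)
-3248657/3755254 + U(1225, 1813)/1490715 = -3248657/3755254 + 27/1490715 = -3248657*1/3755254 + 27*(1/1490715) = -3248657/3755254 + 3/165635 = -538080036433/622001496290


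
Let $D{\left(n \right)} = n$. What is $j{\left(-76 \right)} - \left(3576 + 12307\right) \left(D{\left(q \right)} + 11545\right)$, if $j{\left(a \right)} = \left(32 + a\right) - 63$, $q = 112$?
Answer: $-185148238$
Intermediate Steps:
$j{\left(a \right)} = -31 + a$
$j{\left(-76 \right)} - \left(3576 + 12307\right) \left(D{\left(q \right)} + 11545\right) = \left(-31 - 76\right) - \left(3576 + 12307\right) \left(112 + 11545\right) = -107 - 15883 \cdot 11657 = -107 - 185148131 = -185148238$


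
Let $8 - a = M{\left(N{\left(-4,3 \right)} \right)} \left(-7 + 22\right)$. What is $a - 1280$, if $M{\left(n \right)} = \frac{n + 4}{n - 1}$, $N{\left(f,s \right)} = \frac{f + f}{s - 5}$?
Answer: $-1312$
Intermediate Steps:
$N{\left(f,s \right)} = \frac{2 f}{-5 + s}$
$M{\left(n \right)} = \frac{4 + n}{-1 + n}$
$a = -32$ ($a = 8 - \frac{4 + 2 \left(-4\right) \frac{1}{-5 + 3}}{-1 + 2 \left(-4\right) \frac{1}{-5 + 3}} \left(-7 + 22\right) = 8 - \frac{4 + 2 \left(-4\right) \frac{1}{-2}}{-1 + 2 \left(-4\right) \frac{1}{-2}} \cdot 15 = 8 - \frac{4 + 2 \left(-4\right) \left(- \frac{1}{2}\right)}{-1 + 2 \left(-4\right) \left(- \frac{1}{2}\right)} 15 = 8 - \frac{4 + 4}{-1 + 4} \cdot 15 = 8 - \frac{1}{3} \cdot 8 \cdot 15 = 8 - \frac{8}{3} \cdot 15 = 8 - 40 = -32$)
$a - 1280 = -32 - 1280 = -1312$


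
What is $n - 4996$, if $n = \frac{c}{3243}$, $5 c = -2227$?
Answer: $- \frac{81012367}{16215} \approx -4996.1$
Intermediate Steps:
$c = - \frac{2227}{5}$ ($c = \frac{1}{5} \left(-2227\right) = - \frac{2227}{5} \approx -445.4$)
$n = - \frac{2227}{16215}$ ($n = - \frac{2227}{5 \cdot 3243} = \left(- \frac{2227}{5}\right) \frac{1}{3243} = - \frac{2227}{16215} \approx -0.13734$)
$n - 4996 = - \frac{2227}{16215} - 4996 = - \frac{81012367}{16215}$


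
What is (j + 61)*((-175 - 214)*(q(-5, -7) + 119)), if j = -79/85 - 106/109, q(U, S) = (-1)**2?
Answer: -5111870784/1853 ≈ -2.7587e+6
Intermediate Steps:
q(U, S) = 1
j = -17621/9265 (j = -79*1/85 - 106*1/109 = -79/85 - 106/109 = -17621/9265 ≈ -1.9019)
(j + 61)*((-175 - 214)*(q(-5, -7) + 119)) = (-17621/9265 + 61)*((-175 - 214)*(1 + 119)) = 547544*(-389*120)/9265 = (547544/9265)*(-46680) = -5111870784/1853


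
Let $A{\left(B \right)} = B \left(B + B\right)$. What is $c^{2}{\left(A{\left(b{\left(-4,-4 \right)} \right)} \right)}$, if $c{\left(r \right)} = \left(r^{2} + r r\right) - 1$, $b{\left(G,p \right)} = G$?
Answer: $4190209$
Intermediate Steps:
$A{\left(B \right)} = 2 B^{2}$ ($A{\left(B \right)} = B 2 B = 2 B^{2}$)
$c{\left(r \right)} = -1 + 2 r^{2}$ ($c{\left(r \right)} = \left(r^{2} + r^{2}\right) - 1 = 2 r^{2} - 1 = -1 + 2 r^{2}$)
$c^{2}{\left(A{\left(b{\left(-4,-4 \right)} \right)} \right)} = \left(-1 + 2 \left(2 \left(-4\right)^{2}\right)^{2}\right)^{2} = \left(-1 + 2 \left(2 \cdot 16\right)^{2}\right)^{2} = \left(-1 + 2 \cdot 32^{2}\right)^{2} = \left(-1 + 2 \cdot 1024\right)^{2} = \left(-1 + 2048\right)^{2} = 2047^{2} = 4190209$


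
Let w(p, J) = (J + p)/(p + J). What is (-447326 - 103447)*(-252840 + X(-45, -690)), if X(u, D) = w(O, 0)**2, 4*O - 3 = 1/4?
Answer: 139256894547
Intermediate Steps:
O = 13/16 (O = 3/4 + (1/4)/4 = 3/4 + (1/4)*(1/4) = 3/4 + 1/16 = 13/16 ≈ 0.81250)
w(p, J) = 1 (w(p, J) = (J + p)/(J + p) = 1)
X(u, D) = 1 (X(u, D) = 1**2 = 1)
(-447326 - 103447)*(-252840 + X(-45, -690)) = (-447326 - 103447)*(-252840 + 1) = -550773*(-252839) = 139256894547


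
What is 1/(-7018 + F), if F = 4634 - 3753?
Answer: -1/6137 ≈ -0.00016295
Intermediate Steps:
F = 881
1/(-7018 + F) = 1/(-7018 + 881) = 1/(-6137) = -1/6137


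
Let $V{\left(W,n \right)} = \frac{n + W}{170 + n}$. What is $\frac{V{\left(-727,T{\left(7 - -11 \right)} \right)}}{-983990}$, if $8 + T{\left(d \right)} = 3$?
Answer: $\frac{122}{27059725} \approx 4.5085 \cdot 10^{-6}$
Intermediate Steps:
$T{\left(d \right)} = -5$ ($T{\left(d \right)} = -8 + 3 = -5$)
$V{\left(W,n \right)} = \frac{W + n}{170 + n}$
$\frac{V{\left(-727,T{\left(7 - -11 \right)} \right)}}{-983990} = \frac{\frac{1}{170 - 5} \left(-727 - 5\right)}{-983990} = \frac{1}{165} \left(-732\right) \left(- \frac{1}{983990}\right) = \left(- \frac{244}{55}\right) \left(- \frac{1}{983990}\right) = \frac{122}{27059725}$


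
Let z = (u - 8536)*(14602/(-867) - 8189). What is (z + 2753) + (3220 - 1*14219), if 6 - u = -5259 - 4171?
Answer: -2136722594/289 ≈ -7.3935e+6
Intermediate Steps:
u = 9436 (u = 6 - (-5259 - 4171) = 6 - 1*(-9430) = 6 + 9430 = 9436)
z = -2134339500/289 (z = (9436 - 8536)*(14602/(-867) - 8189) = 900*(14602*(-1/867) - 8189) = 900*(-14602/867 - 8189) = 900*(-7114465/867) = -2134339500/289 ≈ -7.3853e+6)
(z + 2753) + (3220 - 1*14219) = (-2134339500/289 + 2753) + (3220 - 1*14219) = -2133543883/289 + (3220 - 14219) = -2133543883/289 - 10999 = -2136722594/289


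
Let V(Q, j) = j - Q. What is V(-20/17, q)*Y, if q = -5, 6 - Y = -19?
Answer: -1625/17 ≈ -95.588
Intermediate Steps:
Y = 25 (Y = 6 - 1*(-19) = 6 + 19 = 25)
V(-20/17, q)*Y = (-5 - (-20)/17)*25 = (-5 - 1*(-20/17))*25 = (-5 + 20/17)*25 = -65/17*25 = -1625/17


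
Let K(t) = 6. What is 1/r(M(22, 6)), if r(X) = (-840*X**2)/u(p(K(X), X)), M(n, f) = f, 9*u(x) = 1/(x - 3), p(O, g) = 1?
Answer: 1/544320 ≈ 1.8372e-6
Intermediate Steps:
u(x) = 1/(9*(-3 + x)) (u(x) = 1/(9*(x - 3)) = 1/(9*(-3 + x)))
r(X) = 15120*X**2 (r(X) = (-840*X**2)/((1/(9*(-3 + 1)))) = (-840*X**2)/(((1/9)/(-2))) = (-840*X**2)/(((1/9)*(-1/2))) = (-840*X**2)/(-1/18) = -840*X**2*(-18) = 15120*X**2)
1/r(M(22, 6)) = 1/(15120*6**2) = 1/(15120*36) = 1/544320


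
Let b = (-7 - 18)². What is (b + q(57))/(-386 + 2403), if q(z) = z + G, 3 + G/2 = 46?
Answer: 768/2017 ≈ 0.38076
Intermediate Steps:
G = 86 (G = -6 + 2*46 = -6 + 92 = 86)
b = 625 (b = (-25)² = 625)
q(z) = 86 + z (q(z) = z + 86 = 86 + z)
(b + q(57))/(-386 + 2403) = (625 + (86 + 57))/(-386 + 2403) = (625 + 143)/2017 = 768*(1/2017) = 768/2017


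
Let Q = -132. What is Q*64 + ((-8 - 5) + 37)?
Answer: -8424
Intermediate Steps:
Q*64 + ((-8 - 5) + 37) = -132*64 + ((-8 - 5) + 37) = -8448 + (-13 + 37) = -8448 + 24 = -8424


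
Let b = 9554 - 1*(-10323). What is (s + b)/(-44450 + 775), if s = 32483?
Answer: -10472/8735 ≈ -1.1989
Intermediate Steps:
b = 19877 (b = 9554 + 10323 = 19877)
(s + b)/(-44450 + 775) = (32483 + 19877)/(-44450 + 775) = 52360/(-43675) = 52360*(-1/43675) = -10472/8735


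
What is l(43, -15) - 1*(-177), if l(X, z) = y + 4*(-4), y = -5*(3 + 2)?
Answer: 136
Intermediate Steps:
y = -25 (y = -5*5 = -25)
l(X, z) = -41 (l(X, z) = -25 + 4*(-4) = -25 - 16 = -41)
l(43, -15) - 1*(-177) = -41 - 1*(-177) = -41 + 177 = 136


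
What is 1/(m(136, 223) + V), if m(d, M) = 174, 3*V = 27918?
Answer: 1/9480 ≈ 0.00010549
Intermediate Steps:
V = 9306 (V = (⅓)*27918 = 9306)
1/(m(136, 223) + V) = 1/(174 + 9306) = 1/9480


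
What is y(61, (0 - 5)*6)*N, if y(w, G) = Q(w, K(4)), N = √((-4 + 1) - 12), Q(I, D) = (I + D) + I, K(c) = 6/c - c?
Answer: 239*I*√15/2 ≈ 462.82*I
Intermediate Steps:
K(c) = -c + 6/c
Q(I, D) = D + 2*I (Q(I, D) = (D + I) + I = D + 2*I)
N = I*√15 (N = √(-3 - 12) = √(-15) = I*√15 ≈ 3.873*I)
y(w, G) = -5/2 + 2*w (y(w, G) = (-1*4 + 6/4) + 2*w = (-4 + 6*(¼)) + 2*w = (-4 + 3/2) + 2*w = -5/2 + 2*w)
y(61, (0 - 5)*6)*N = (-5/2 + 2*61)*(I*√15) = (-5/2 + 122)*(I*√15) = 239*(I*√15)/2 = 239*I*√15/2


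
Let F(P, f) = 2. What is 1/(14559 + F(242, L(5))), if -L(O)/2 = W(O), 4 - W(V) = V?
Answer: 1/14561 ≈ 6.8677e-5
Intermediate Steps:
W(V) = 4 - V
L(O) = -8 + 2*O (L(O) = -2*(4 - O) = -8 + 2*O)
1/(14559 + F(242, L(5))) = 1/(14559 + 2) = 1/14561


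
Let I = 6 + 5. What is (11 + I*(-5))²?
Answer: 1936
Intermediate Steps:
I = 11
(11 + I*(-5))² = (11 + 11*(-5))² = (11 - 55)² = (-44)² = 1936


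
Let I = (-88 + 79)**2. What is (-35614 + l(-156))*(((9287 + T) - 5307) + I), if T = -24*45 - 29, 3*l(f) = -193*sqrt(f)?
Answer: -105132528 - 379824*I*sqrt(39) ≈ -1.0513e+8 - 2.372e+6*I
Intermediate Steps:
l(f) = -193*sqrt(f)/3 (l(f) = (-193*sqrt(f))/3 = -193*sqrt(f)/3)
I = 81 (I = (-9)**2 = 81)
T = -1109 (T = -1080 - 29 = -1109)
(-35614 + l(-156))*(((9287 + T) - 5307) + I) = (-35614 - 386*I*sqrt(39)/3)*(((9287 - 1109) - 5307) + 81) = (-35614 - 386*I*sqrt(39)/3)*((8178 - 5307) + 81) = (-35614 - 386*I*sqrt(39)/3)*(2871 + 81) = (-35614 - 386*I*sqrt(39)/3)*2952 = -105132528 - 379824*I*sqrt(39)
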